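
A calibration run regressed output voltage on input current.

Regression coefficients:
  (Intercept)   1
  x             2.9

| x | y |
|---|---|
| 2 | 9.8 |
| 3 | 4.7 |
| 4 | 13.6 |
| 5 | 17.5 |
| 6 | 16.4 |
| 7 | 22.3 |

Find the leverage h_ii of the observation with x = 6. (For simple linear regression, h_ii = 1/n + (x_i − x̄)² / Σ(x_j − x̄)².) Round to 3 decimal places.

x̄ = (2 + 3 + 4 + 5 + 6 + 7)/6 = 4.5
Σ(x − x̄)² = 6.25 + 2.25 + 0.25 + 0.25 + 2.25 + 6.25 = 17.5
h = 1/6 + (1.5)²/17.5 = 0.166667 + 0.128571 = 0.295

h = 0.295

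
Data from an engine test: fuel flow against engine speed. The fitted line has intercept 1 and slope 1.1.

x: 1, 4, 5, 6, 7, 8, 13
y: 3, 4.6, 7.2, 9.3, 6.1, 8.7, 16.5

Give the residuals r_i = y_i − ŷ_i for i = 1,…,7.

x=1: ŷ = 1 + 1.1·1 = 2.1; r = 3 − 2.1 = 0.9
x=4: ŷ = 1 + 1.1·4 = 5.4; r = 4.6 − 5.4 = -0.8
x=5: ŷ = 1 + 1.1·5 = 6.5; r = 7.2 − 6.5 = 0.7
x=6: ŷ = 1 + 1.1·6 = 7.6; r = 9.3 − 7.6 = 1.7
x=7: ŷ = 1 + 1.1·7 = 8.7; r = 6.1 − 8.7 = -2.6
x=8: ŷ = 1 + 1.1·8 = 9.8; r = 8.7 − 9.8 = -1.1
x=13: ŷ = 1 + 1.1·13 = 15.3; r = 16.5 − 15.3 = 1.2

0.9, -0.8, 0.7, 1.7, -2.6, -1.1, 1.2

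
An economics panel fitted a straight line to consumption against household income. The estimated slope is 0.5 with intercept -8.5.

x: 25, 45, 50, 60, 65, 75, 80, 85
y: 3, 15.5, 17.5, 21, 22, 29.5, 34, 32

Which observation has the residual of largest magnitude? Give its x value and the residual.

x = 80, r = 2.5

x=25: ŷ = -8.5 + 0.5·25 = 4; r = 3 − 4 = -1
x=45: ŷ = -8.5 + 0.5·45 = 14; r = 15.5 − 14 = 1.5
x=50: ŷ = -8.5 + 0.5·50 = 16.5; r = 17.5 − 16.5 = 1
x=60: ŷ = -8.5 + 0.5·60 = 21.5; r = 21 − 21.5 = -0.5
x=65: ŷ = -8.5 + 0.5·65 = 24; r = 22 − 24 = -2
x=75: ŷ = -8.5 + 0.5·75 = 29; r = 29.5 − 29 = 0.5
x=80: ŷ = -8.5 + 0.5·80 = 31.5; r = 34 − 31.5 = 2.5
x=85: ŷ = -8.5 + 0.5·85 = 34; r = 32 − 34 = -2
Largest |r| is 2.5 at x = 80, residual 2.5.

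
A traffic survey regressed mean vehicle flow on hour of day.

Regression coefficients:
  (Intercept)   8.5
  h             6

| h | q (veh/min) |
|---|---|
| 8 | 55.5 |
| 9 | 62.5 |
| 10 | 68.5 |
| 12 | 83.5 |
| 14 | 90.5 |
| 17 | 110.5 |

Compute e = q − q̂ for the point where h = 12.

e = 3

q̂ = 8.5 + 6·12 = 80.5
e = 83.5 − 80.5 = 3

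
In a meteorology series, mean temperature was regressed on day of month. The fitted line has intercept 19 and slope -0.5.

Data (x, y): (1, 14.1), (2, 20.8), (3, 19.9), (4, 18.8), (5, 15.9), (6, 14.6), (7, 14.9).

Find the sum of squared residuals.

SSE = 38.88

x=1: ŷ = 19 − 0.5·1 = 18.5; e = 14.1 − 18.5 = -4.4
x=2: ŷ = 19 − 0.5·2 = 18; e = 20.8 − 18 = 2.8
x=3: ŷ = 19 − 0.5·3 = 17.5; e = 19.9 − 17.5 = 2.4
x=4: ŷ = 19 − 0.5·4 = 17; e = 18.8 − 17 = 1.8
x=5: ŷ = 19 − 0.5·5 = 16.5; e = 15.9 − 16.5 = -0.6
x=6: ŷ = 19 − 0.5·6 = 16; e = 14.6 − 16 = -1.4
x=7: ŷ = 19 − 0.5·7 = 15.5; e = 14.9 − 15.5 = -0.6
SSE = 19.36 + 7.84 + 5.76 + 3.24 + 0.36 + 1.96 + 0.36 = 38.88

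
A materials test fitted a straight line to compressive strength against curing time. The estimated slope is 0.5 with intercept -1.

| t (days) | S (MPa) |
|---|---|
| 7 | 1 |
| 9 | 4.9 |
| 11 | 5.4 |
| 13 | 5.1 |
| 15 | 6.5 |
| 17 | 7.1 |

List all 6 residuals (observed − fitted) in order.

-1.5, 1.4, 0.9, -0.4, 0, -0.4

t=7: ŷ = -1 + 0.5·7 = 2.5; e = 1 − 2.5 = -1.5
t=9: ŷ = -1 + 0.5·9 = 3.5; e = 4.9 − 3.5 = 1.4
t=11: ŷ = -1 + 0.5·11 = 4.5; e = 5.4 − 4.5 = 0.9
t=13: ŷ = -1 + 0.5·13 = 5.5; e = 5.1 − 5.5 = -0.4
t=15: ŷ = -1 + 0.5·15 = 6.5; e = 6.5 − 6.5 = 0
t=17: ŷ = -1 + 0.5·17 = 7.5; e = 7.1 − 7.5 = -0.4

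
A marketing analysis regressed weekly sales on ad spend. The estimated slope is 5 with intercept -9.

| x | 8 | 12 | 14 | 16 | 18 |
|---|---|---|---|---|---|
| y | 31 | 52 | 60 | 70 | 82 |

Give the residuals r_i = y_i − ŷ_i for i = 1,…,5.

0, 1, -1, -1, 1

x=8: ŷ = -9 + 5·8 = 31; r = 31 − 31 = 0
x=12: ŷ = -9 + 5·12 = 51; r = 52 − 51 = 1
x=14: ŷ = -9 + 5·14 = 61; r = 60 − 61 = -1
x=16: ŷ = -9 + 5·16 = 71; r = 70 − 71 = -1
x=18: ŷ = -9 + 5·18 = 81; r = 82 − 81 = 1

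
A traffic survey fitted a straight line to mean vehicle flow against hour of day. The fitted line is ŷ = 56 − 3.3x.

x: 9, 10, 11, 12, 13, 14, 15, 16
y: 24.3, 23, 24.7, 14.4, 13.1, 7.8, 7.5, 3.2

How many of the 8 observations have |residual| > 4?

x=9: ŷ = 56 − 3.3·9 = 26.3; e = 24.3 − 26.3 = -2
x=10: ŷ = 56 − 3.3·10 = 23; e = 23 − 23 = 0
x=11: ŷ = 56 − 3.3·11 = 19.7; e = 24.7 − 19.7 = 5
x=12: ŷ = 56 − 3.3·12 = 16.4; e = 14.4 − 16.4 = -2
x=13: ŷ = 56 − 3.3·13 = 13.1; e = 13.1 − 13.1 = 0
x=14: ŷ = 56 − 3.3·14 = 9.8; e = 7.8 − 9.8 = -2
x=15: ŷ = 56 − 3.3·15 = 6.5; e = 7.5 − 6.5 = 1
x=16: ŷ = 56 − 3.3·16 = 3.2; e = 3.2 − 3.2 = 0
|e| > 4: x=11 (|e|=5) → 1

1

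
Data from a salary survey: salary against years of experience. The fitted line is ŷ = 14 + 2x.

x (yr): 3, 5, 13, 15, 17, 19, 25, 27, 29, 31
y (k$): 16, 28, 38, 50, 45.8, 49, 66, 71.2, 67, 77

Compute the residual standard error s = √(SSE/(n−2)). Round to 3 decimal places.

x=3: ŷ = 14 + 2·3 = 20; r = 16 − 20 = -4
x=5: ŷ = 14 + 2·5 = 24; r = 28 − 24 = 4
x=13: ŷ = 14 + 2·13 = 40; r = 38 − 40 = -2
x=15: ŷ = 14 + 2·15 = 44; r = 50 − 44 = 6
x=17: ŷ = 14 + 2·17 = 48; r = 45.8 − 48 = -2.2
x=19: ŷ = 14 + 2·19 = 52; r = 49 − 52 = -3
x=25: ŷ = 14 + 2·25 = 64; r = 66 − 64 = 2
x=27: ŷ = 14 + 2·27 = 68; r = 71.2 − 68 = 3.2
x=29: ŷ = 14 + 2·29 = 72; r = 67 − 72 = -5
x=31: ŷ = 14 + 2·31 = 76; r = 77 − 76 = 1
SSE = 16 + 16 + 4 + 36 + 4.84 + 9 + 4 + 10.24 + 25 + 1 = 126.08
s = √(126.08/8) = √15.76 ≈ 3.970

s = 3.970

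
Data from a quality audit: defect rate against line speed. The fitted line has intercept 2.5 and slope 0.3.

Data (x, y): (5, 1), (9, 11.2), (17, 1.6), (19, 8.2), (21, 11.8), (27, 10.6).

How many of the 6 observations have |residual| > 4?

2

x=5: ŷ = 2.5 + 0.3·5 = 4; e = 1 − 4 = -3
x=9: ŷ = 2.5 + 0.3·9 = 5.2; e = 11.2 − 5.2 = 6
x=17: ŷ = 2.5 + 0.3·17 = 7.6; e = 1.6 − 7.6 = -6
x=19: ŷ = 2.5 + 0.3·19 = 8.2; e = 8.2 − 8.2 = 0
x=21: ŷ = 2.5 + 0.3·21 = 8.8; e = 11.8 − 8.8 = 3
x=27: ŷ = 2.5 + 0.3·27 = 10.6; e = 10.6 − 10.6 = 0
|e| > 4: x=9 (|e|=6), x=17 (|e|=6) → 2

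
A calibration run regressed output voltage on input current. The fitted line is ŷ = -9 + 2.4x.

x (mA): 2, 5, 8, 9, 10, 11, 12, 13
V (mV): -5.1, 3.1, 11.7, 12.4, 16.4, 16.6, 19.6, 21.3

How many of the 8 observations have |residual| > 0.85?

4

x=2: ŷ = -9 + 2.4·2 = -4.2; r = -5.1 − (-4.2) = -0.9
x=5: ŷ = -9 + 2.4·5 = 3; r = 3.1 − 3 = 0.1
x=8: ŷ = -9 + 2.4·8 = 10.2; r = 11.7 − 10.2 = 1.5
x=9: ŷ = -9 + 2.4·9 = 12.6; r = 12.4 − 12.6 = -0.2
x=10: ŷ = -9 + 2.4·10 = 15; r = 16.4 − 15 = 1.4
x=11: ŷ = -9 + 2.4·11 = 17.4; r = 16.6 − 17.4 = -0.8
x=12: ŷ = -9 + 2.4·12 = 19.8; r = 19.6 − 19.8 = -0.2
x=13: ŷ = -9 + 2.4·13 = 22.2; r = 21.3 − 22.2 = -0.9
|r| > 0.85: x=2 (|r|=0.9), x=8 (|r|=1.5), x=10 (|r|=1.4), x=13 (|r|=0.9) → 4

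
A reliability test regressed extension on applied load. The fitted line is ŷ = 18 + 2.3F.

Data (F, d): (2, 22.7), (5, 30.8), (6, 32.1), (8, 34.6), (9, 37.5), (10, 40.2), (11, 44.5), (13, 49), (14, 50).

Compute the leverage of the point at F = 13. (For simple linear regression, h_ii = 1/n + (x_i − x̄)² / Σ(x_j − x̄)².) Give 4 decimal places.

F̄ = (2 + 5 + 6 + 8 + 9 + 10 + 11 + 13 + 14)/9 = 8.66667
Σ(F − F̄)² = 44.4444 + 13.4444 + 7.11111 + 0.444444 + 0.111111 + 1.77778 + 5.44444 + 18.7778 + 28.4444 = 120
h = 1/9 + (4.33333)²/120 = 0.111111 + 0.156481 = 0.2676

h = 0.2676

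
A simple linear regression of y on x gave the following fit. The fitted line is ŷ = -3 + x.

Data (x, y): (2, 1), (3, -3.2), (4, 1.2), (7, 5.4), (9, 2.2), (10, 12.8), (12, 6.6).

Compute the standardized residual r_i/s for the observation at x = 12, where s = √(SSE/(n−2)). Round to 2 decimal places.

x=2: ŷ = -3 + 2 = -1; r = 1 − (-1) = 2
x=3: ŷ = -3 + 3 = 0; r = -3.2 − 0 = -3.2
x=4: ŷ = -3 + 4 = 1; r = 1.2 − 1 = 0.2
x=7: ŷ = -3 + 7 = 4; r = 5.4 − 4 = 1.4
x=9: ŷ = -3 + 9 = 6; r = 2.2 − 6 = -3.8
x=10: ŷ = -3 + 10 = 7; r = 12.8 − 7 = 5.8
x=12: ŷ = -3 + 12 = 9; r = 6.6 − 9 = -2.4
SSE = 4 + 10.24 + 0.04 + 1.96 + 14.44 + 33.64 + 5.76 = 70.08
s = √(70.08/5) = 3.74379
r/s = -2.4 / 3.74379 = -0.64

-0.64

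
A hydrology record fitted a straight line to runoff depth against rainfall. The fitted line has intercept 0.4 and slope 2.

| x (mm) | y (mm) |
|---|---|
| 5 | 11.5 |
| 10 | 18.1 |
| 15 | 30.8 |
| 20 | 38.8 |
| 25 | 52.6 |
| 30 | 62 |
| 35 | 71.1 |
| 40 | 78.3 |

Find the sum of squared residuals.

x=5: ŷ = 0.4 + 2·5 = 10.4; e = 11.5 − 10.4 = 1.1
x=10: ŷ = 0.4 + 2·10 = 20.4; e = 18.1 − 20.4 = -2.3
x=15: ŷ = 0.4 + 2·15 = 30.4; e = 30.8 − 30.4 = 0.4
x=20: ŷ = 0.4 + 2·20 = 40.4; e = 38.8 − 40.4 = -1.6
x=25: ŷ = 0.4 + 2·25 = 50.4; e = 52.6 − 50.4 = 2.2
x=30: ŷ = 0.4 + 2·30 = 60.4; e = 62 − 60.4 = 1.6
x=35: ŷ = 0.4 + 2·35 = 70.4; e = 71.1 − 70.4 = 0.7
x=40: ŷ = 0.4 + 2·40 = 80.4; e = 78.3 − 80.4 = -2.1
SSE = 1.21 + 5.29 + 0.16 + 2.56 + 4.84 + 2.56 + 0.49 + 4.41 = 21.52

SSE = 21.52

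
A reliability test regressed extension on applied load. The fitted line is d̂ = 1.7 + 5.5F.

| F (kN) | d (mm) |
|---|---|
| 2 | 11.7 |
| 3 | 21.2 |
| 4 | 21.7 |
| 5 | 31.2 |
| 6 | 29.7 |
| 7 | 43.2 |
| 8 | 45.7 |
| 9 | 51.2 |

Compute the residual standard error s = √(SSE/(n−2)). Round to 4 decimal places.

s = 2.9439

F=2: d̂ = 1.7 + 5.5·2 = 12.7; r = 11.7 − 12.7 = -1
F=3: d̂ = 1.7 + 5.5·3 = 18.2; r = 21.2 − 18.2 = 3
F=4: d̂ = 1.7 + 5.5·4 = 23.7; r = 21.7 − 23.7 = -2
F=5: d̂ = 1.7 + 5.5·5 = 29.2; r = 31.2 − 29.2 = 2
F=6: d̂ = 1.7 + 5.5·6 = 34.7; r = 29.7 − 34.7 = -5
F=7: d̂ = 1.7 + 5.5·7 = 40.2; r = 43.2 − 40.2 = 3
F=8: d̂ = 1.7 + 5.5·8 = 45.7; r = 45.7 − 45.7 = 0
F=9: d̂ = 1.7 + 5.5·9 = 51.2; r = 51.2 − 51.2 = 0
SSE = 1 + 9 + 4 + 4 + 25 + 9 + 0 + 0 = 52
s = √(52/6) = √8.66667 ≈ 2.9439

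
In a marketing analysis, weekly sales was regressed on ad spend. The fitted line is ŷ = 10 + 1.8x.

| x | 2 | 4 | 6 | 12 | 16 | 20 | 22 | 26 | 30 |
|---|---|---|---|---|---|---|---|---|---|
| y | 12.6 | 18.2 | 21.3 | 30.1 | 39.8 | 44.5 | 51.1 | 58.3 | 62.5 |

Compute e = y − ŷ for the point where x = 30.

e = -1.5

ŷ = 10 + 1.8·30 = 64
e = 62.5 − 64 = -1.5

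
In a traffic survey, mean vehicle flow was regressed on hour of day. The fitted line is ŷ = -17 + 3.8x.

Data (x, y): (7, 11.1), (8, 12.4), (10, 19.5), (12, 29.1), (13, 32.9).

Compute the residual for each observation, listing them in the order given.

x=7: ŷ = -17 + 3.8·7 = 9.6; e = 11.1 − 9.6 = 1.5
x=8: ŷ = -17 + 3.8·8 = 13.4; e = 12.4 − 13.4 = -1
x=10: ŷ = -17 + 3.8·10 = 21; e = 19.5 − 21 = -1.5
x=12: ŷ = -17 + 3.8·12 = 28.6; e = 29.1 − 28.6 = 0.5
x=13: ŷ = -17 + 3.8·13 = 32.4; e = 32.9 − 32.4 = 0.5

1.5, -1, -1.5, 0.5, 0.5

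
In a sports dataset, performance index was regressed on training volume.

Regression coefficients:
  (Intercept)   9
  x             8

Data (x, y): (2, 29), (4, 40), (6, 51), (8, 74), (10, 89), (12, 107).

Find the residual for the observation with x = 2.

ŷ = 9 + 8·2 = 25
e = 29 − 25 = 4

e = 4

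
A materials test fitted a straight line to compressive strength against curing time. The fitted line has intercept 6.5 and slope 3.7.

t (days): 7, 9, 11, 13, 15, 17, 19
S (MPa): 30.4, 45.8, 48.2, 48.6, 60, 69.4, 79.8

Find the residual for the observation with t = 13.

Ŝ = 6.5 + 3.7·13 = 54.6
r = 48.6 − 54.6 = -6

r = -6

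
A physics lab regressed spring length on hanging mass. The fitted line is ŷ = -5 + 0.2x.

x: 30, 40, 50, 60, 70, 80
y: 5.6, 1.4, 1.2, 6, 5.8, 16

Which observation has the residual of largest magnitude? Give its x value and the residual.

x=30: ŷ = -5 + 0.2·30 = 1; e = 5.6 − 1 = 4.6
x=40: ŷ = -5 + 0.2·40 = 3; e = 1.4 − 3 = -1.6
x=50: ŷ = -5 + 0.2·50 = 5; e = 1.2 − 5 = -3.8
x=60: ŷ = -5 + 0.2·60 = 7; e = 6 − 7 = -1
x=70: ŷ = -5 + 0.2·70 = 9; e = 5.8 − 9 = -3.2
x=80: ŷ = -5 + 0.2·80 = 11; e = 16 − 11 = 5
Largest |e| is 5 at x = 80, residual 5.

x = 80, e = 5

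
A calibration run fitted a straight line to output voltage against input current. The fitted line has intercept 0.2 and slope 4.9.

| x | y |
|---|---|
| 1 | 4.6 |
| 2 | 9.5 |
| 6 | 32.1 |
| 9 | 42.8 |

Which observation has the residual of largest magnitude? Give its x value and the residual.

x=1: ŷ = 0.2 + 4.9·1 = 5.1; e = 4.6 − 5.1 = -0.5
x=2: ŷ = 0.2 + 4.9·2 = 10; e = 9.5 − 10 = -0.5
x=6: ŷ = 0.2 + 4.9·6 = 29.6; e = 32.1 − 29.6 = 2.5
x=9: ŷ = 0.2 + 4.9·9 = 44.3; e = 42.8 − 44.3 = -1.5
Largest |e| is 2.5 at x = 6, residual 2.5.

x = 6, e = 2.5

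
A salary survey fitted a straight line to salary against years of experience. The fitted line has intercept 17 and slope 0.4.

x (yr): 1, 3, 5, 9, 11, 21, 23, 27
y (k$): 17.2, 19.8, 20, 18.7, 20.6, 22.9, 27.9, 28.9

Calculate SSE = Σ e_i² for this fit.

x=1: ŷ = 17 + 0.4·1 = 17.4; e = 17.2 − 17.4 = -0.2
x=3: ŷ = 17 + 0.4·3 = 18.2; e = 19.8 − 18.2 = 1.6
x=5: ŷ = 17 + 0.4·5 = 19; e = 20 − 19 = 1
x=9: ŷ = 17 + 0.4·9 = 20.6; e = 18.7 − 20.6 = -1.9
x=11: ŷ = 17 + 0.4·11 = 21.4; e = 20.6 − 21.4 = -0.8
x=21: ŷ = 17 + 0.4·21 = 25.4; e = 22.9 − 25.4 = -2.5
x=23: ŷ = 17 + 0.4·23 = 26.2; e = 27.9 − 26.2 = 1.7
x=27: ŷ = 17 + 0.4·27 = 27.8; e = 28.9 − 27.8 = 1.1
SSE = 0.04 + 2.56 + 1 + 3.61 + 0.64 + 6.25 + 2.89 + 1.21 = 18.2

SSE = 18.2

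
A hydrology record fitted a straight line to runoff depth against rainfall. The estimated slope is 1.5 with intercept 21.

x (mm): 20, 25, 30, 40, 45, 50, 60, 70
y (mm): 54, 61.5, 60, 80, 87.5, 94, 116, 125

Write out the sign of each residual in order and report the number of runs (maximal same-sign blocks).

x=20: ŷ = 21 + 1.5·20 = 51; e = 54 − 51 = 3
x=25: ŷ = 21 + 1.5·25 = 58.5; e = 61.5 − 58.5 = 3
x=30: ŷ = 21 + 1.5·30 = 66; e = 60 − 66 = -6
x=40: ŷ = 21 + 1.5·40 = 81; e = 80 − 81 = -1
x=45: ŷ = 21 + 1.5·45 = 88.5; e = 87.5 − 88.5 = -1
x=50: ŷ = 21 + 1.5·50 = 96; e = 94 − 96 = -2
x=60: ŷ = 21 + 1.5·60 = 111; e = 116 − 111 = 5
x=70: ŷ = 21 + 1.5·70 = 126; e = 125 − 126 = -1
Signs: + + − − − − + −
Runs: +×2, −×4, +×1, −×1 → 4

4 runs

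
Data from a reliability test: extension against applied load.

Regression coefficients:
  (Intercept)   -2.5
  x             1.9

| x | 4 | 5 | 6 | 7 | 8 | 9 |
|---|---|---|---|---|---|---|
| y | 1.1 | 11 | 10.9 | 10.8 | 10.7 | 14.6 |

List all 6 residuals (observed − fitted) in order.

x=4: ŷ = -2.5 + 1.9·4 = 5.1; r = 1.1 − 5.1 = -4
x=5: ŷ = -2.5 + 1.9·5 = 7; r = 11 − 7 = 4
x=6: ŷ = -2.5 + 1.9·6 = 8.9; r = 10.9 − 8.9 = 2
x=7: ŷ = -2.5 + 1.9·7 = 10.8; r = 10.8 − 10.8 = 0
x=8: ŷ = -2.5 + 1.9·8 = 12.7; r = 10.7 − 12.7 = -2
x=9: ŷ = -2.5 + 1.9·9 = 14.6; r = 14.6 − 14.6 = 0

-4, 4, 2, 0, -2, 0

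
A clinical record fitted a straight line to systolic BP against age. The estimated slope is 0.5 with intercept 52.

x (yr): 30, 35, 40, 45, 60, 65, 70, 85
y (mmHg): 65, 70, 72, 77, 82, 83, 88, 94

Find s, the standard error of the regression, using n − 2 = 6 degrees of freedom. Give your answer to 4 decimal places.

x=30: ŷ = 52 + 0.5·30 = 67; e = 65 − 67 = -2
x=35: ŷ = 52 + 0.5·35 = 69.5; e = 70 − 69.5 = 0.5
x=40: ŷ = 52 + 0.5·40 = 72; e = 72 − 72 = 0
x=45: ŷ = 52 + 0.5·45 = 74.5; e = 77 − 74.5 = 2.5
x=60: ŷ = 52 + 0.5·60 = 82; e = 82 − 82 = 0
x=65: ŷ = 52 + 0.5·65 = 84.5; e = 83 − 84.5 = -1.5
x=70: ŷ = 52 + 0.5·70 = 87; e = 88 − 87 = 1
x=85: ŷ = 52 + 0.5·85 = 94.5; e = 94 − 94.5 = -0.5
SSE = 4 + 0.25 + 0 + 6.25 + 0 + 2.25 + 1 + 0.25 = 14
s = √(14/6) = √2.33333 ≈ 1.5275

s = 1.5275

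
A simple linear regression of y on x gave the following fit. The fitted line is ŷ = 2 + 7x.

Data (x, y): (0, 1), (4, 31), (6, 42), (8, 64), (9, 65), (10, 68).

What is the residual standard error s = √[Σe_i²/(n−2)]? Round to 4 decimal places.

x=0: ŷ = 2 + 7·0 = 2; e = 1 − 2 = -1
x=4: ŷ = 2 + 7·4 = 30; e = 31 − 30 = 1
x=6: ŷ = 2 + 7·6 = 44; e = 42 − 44 = -2
x=8: ŷ = 2 + 7·8 = 58; e = 64 − 58 = 6
x=9: ŷ = 2 + 7·9 = 65; e = 65 − 65 = 0
x=10: ŷ = 2 + 7·10 = 72; e = 68 − 72 = -4
SSE = 1 + 1 + 4 + 36 + 0 + 16 = 58
s = √(58/4) = √14.5 ≈ 3.8079

s = 3.8079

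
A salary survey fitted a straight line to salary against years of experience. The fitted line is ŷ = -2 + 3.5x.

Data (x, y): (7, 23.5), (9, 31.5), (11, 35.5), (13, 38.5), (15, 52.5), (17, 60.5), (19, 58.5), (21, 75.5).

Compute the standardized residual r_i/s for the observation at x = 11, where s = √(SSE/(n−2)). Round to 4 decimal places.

x=7: ŷ = -2 + 3.5·7 = 22.5; r = 23.5 − 22.5 = 1
x=9: ŷ = -2 + 3.5·9 = 29.5; r = 31.5 − 29.5 = 2
x=11: ŷ = -2 + 3.5·11 = 36.5; r = 35.5 − 36.5 = -1
x=13: ŷ = -2 + 3.5·13 = 43.5; r = 38.5 − 43.5 = -5
x=15: ŷ = -2 + 3.5·15 = 50.5; r = 52.5 − 50.5 = 2
x=17: ŷ = -2 + 3.5·17 = 57.5; r = 60.5 − 57.5 = 3
x=19: ŷ = -2 + 3.5·19 = 64.5; r = 58.5 − 64.5 = -6
x=21: ŷ = -2 + 3.5·21 = 71.5; r = 75.5 − 71.5 = 4
SSE = 1 + 4 + 1 + 25 + 4 + 9 + 36 + 16 = 96
s = √(96/6) = 4
r/s = -1 / 4 = -0.2500

-0.2500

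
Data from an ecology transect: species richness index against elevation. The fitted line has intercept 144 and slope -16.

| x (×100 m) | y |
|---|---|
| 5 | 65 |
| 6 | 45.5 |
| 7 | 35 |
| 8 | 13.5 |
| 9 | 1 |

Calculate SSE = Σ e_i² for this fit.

x=5: ŷ = 144 − 16·5 = 64; e = 65 − 64 = 1
x=6: ŷ = 144 − 16·6 = 48; e = 45.5 − 48 = -2.5
x=7: ŷ = 144 − 16·7 = 32; e = 35 − 32 = 3
x=8: ŷ = 144 − 16·8 = 16; e = 13.5 − 16 = -2.5
x=9: ŷ = 144 − 16·9 = 0; e = 1 − 0 = 1
SSE = 1 + 6.25 + 9 + 6.25 + 1 = 23.5

SSE = 23.5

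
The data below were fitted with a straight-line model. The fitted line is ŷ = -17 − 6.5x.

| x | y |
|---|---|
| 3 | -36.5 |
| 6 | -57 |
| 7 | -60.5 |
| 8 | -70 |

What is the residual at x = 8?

ŷ = -17 − 6.5·8 = -69
r = -70 − (-69) = -1

r = -1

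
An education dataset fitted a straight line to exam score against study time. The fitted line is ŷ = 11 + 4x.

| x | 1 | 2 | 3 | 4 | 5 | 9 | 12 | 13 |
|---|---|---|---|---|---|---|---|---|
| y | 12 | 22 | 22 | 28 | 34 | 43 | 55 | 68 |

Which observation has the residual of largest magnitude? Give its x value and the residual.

x=1: ŷ = 11 + 4·1 = 15; r = 12 − 15 = -3
x=2: ŷ = 11 + 4·2 = 19; r = 22 − 19 = 3
x=3: ŷ = 11 + 4·3 = 23; r = 22 − 23 = -1
x=4: ŷ = 11 + 4·4 = 27; r = 28 − 27 = 1
x=5: ŷ = 11 + 4·5 = 31; r = 34 − 31 = 3
x=9: ŷ = 11 + 4·9 = 47; r = 43 − 47 = -4
x=12: ŷ = 11 + 4·12 = 59; r = 55 − 59 = -4
x=13: ŷ = 11 + 4·13 = 63; r = 68 − 63 = 5
Largest |r| is 5 at x = 13, residual 5.

x = 13, r = 5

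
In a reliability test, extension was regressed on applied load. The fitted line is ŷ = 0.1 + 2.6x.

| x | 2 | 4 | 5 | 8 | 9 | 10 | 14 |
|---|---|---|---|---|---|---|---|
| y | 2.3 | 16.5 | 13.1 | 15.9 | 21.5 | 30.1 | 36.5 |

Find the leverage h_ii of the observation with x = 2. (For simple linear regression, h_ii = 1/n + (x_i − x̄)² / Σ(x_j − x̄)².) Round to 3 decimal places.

x̄ = (2 + 4 + 5 + 8 + 9 + 10 + 14)/7 = 7.42857
Σ(x − x̄)² = 29.4694 + 11.7551 + 5.89796 + 0.326531 + 2.46939 + 6.61224 + 43.1837 = 99.7143
h = 1/7 + (-5.42857)²/99.7143 = 0.142857 + 0.295538 = 0.438

h = 0.438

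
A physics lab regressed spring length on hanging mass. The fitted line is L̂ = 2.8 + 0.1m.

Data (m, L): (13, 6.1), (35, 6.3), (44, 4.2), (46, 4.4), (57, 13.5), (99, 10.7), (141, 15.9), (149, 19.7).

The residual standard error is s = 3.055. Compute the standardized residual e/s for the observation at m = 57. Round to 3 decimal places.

1.637

L̂ = 2.8 + 0.1·57 = 8.5
e = 13.5 − 8.5 = 5
e/s = 5 / 3.055 = 1.637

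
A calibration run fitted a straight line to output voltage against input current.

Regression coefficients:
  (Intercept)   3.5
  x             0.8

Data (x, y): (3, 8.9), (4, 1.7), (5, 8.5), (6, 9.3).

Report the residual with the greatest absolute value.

x=3: ŷ = 3.5 + 0.8·3 = 5.9; e = 8.9 − 5.9 = 3
x=4: ŷ = 3.5 + 0.8·4 = 6.7; e = 1.7 − 6.7 = -5
x=5: ŷ = 3.5 + 0.8·5 = 7.5; e = 8.5 − 7.5 = 1
x=6: ŷ = 3.5 + 0.8·6 = 8.3; e = 9.3 − 8.3 = 1
Largest |e| is 5 at x = 4, residual -5.

e = -5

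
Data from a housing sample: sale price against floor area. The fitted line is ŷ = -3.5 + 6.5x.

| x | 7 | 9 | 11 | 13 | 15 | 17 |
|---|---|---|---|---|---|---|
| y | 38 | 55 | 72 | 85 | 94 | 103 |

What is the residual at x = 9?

ŷ = -3.5 + 6.5·9 = 55
e = 55 − 55 = 0

e = 0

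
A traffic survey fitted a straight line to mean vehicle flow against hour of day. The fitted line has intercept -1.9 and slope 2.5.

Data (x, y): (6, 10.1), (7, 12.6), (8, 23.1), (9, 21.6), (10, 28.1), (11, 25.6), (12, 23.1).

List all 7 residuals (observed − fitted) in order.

-3, -3, 5, 1, 5, 0, -5

x=6: ŷ = -1.9 + 2.5·6 = 13.1; r = 10.1 − 13.1 = -3
x=7: ŷ = -1.9 + 2.5·7 = 15.6; r = 12.6 − 15.6 = -3
x=8: ŷ = -1.9 + 2.5·8 = 18.1; r = 23.1 − 18.1 = 5
x=9: ŷ = -1.9 + 2.5·9 = 20.6; r = 21.6 − 20.6 = 1
x=10: ŷ = -1.9 + 2.5·10 = 23.1; r = 28.1 − 23.1 = 5
x=11: ŷ = -1.9 + 2.5·11 = 25.6; r = 25.6 − 25.6 = 0
x=12: ŷ = -1.9 + 2.5·12 = 28.1; r = 23.1 − 28.1 = -5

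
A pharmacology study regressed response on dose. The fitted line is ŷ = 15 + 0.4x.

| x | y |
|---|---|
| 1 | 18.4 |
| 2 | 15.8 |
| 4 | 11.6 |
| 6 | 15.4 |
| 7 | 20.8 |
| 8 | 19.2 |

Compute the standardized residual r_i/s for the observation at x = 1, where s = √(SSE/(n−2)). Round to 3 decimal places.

0.866

x=1: ŷ = 15 + 0.4·1 = 15.4; r = 18.4 − 15.4 = 3
x=2: ŷ = 15 + 0.4·2 = 15.8; r = 15.8 − 15.8 = 0
x=4: ŷ = 15 + 0.4·4 = 16.6; r = 11.6 − 16.6 = -5
x=6: ŷ = 15 + 0.4·6 = 17.4; r = 15.4 − 17.4 = -2
x=7: ŷ = 15 + 0.4·7 = 17.8; r = 20.8 − 17.8 = 3
x=8: ŷ = 15 + 0.4·8 = 18.2; r = 19.2 − 18.2 = 1
SSE = 9 + 0 + 25 + 4 + 9 + 1 = 48
s = √(48/4) = 3.4641
r/s = 3 / 3.4641 = 0.866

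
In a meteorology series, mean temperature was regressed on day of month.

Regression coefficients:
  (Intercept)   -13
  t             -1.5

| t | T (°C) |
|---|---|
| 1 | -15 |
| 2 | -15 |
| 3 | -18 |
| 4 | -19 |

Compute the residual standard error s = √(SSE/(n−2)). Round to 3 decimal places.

s = 0.866

t=1: T̂ = -13 − 1.5·1 = -14.5; r = -15 − (-14.5) = -0.5
t=2: T̂ = -13 − 1.5·2 = -16; r = -15 − (-16) = 1
t=3: T̂ = -13 − 1.5·3 = -17.5; r = -18 − (-17.5) = -0.5
t=4: T̂ = -13 − 1.5·4 = -19; r = -19 − (-19) = 0
SSE = 0.25 + 1 + 0.25 + 0 = 1.5
s = √(1.5/2) = √0.75 ≈ 0.866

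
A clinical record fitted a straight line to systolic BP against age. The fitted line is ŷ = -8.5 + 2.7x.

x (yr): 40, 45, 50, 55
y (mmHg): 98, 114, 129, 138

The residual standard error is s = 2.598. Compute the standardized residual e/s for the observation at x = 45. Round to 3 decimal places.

0.385

ŷ = -8.5 + 2.7·45 = 113
e = 114 − 113 = 1
e/s = 1 / 2.598 = 0.385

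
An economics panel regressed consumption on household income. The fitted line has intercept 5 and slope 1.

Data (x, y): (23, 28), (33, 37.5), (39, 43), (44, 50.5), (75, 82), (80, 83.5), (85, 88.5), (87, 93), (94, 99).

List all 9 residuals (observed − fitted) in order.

0, -0.5, -1, 1.5, 2, -1.5, -1.5, 1, 0

x=23: ŷ = 5 + 23 = 28; e = 28 − 28 = 0
x=33: ŷ = 5 + 33 = 38; e = 37.5 − 38 = -0.5
x=39: ŷ = 5 + 39 = 44; e = 43 − 44 = -1
x=44: ŷ = 5 + 44 = 49; e = 50.5 − 49 = 1.5
x=75: ŷ = 5 + 75 = 80; e = 82 − 80 = 2
x=80: ŷ = 5 + 80 = 85; e = 83.5 − 85 = -1.5
x=85: ŷ = 5 + 85 = 90; e = 88.5 − 90 = -1.5
x=87: ŷ = 5 + 87 = 92; e = 93 − 92 = 1
x=94: ŷ = 5 + 94 = 99; e = 99 − 99 = 0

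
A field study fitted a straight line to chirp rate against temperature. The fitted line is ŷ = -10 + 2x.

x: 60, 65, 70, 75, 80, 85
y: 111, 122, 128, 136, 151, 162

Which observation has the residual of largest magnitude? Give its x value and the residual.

x = 75, r = -4

x=60: ŷ = -10 + 2·60 = 110; r = 111 − 110 = 1
x=65: ŷ = -10 + 2·65 = 120; r = 122 − 120 = 2
x=70: ŷ = -10 + 2·70 = 130; r = 128 − 130 = -2
x=75: ŷ = -10 + 2·75 = 140; r = 136 − 140 = -4
x=80: ŷ = -10 + 2·80 = 150; r = 151 − 150 = 1
x=85: ŷ = -10 + 2·85 = 160; r = 162 − 160 = 2
Largest |r| is 4 at x = 75, residual -4.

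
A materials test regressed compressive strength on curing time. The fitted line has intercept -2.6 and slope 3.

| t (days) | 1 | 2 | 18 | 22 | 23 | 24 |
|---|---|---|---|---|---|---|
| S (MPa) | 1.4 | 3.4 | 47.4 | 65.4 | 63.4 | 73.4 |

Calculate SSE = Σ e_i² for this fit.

t=1: Ŝ = -2.6 + 3·1 = 0.4; e = 1.4 − 0.4 = 1
t=2: Ŝ = -2.6 + 3·2 = 3.4; e = 3.4 − 3.4 = 0
t=18: Ŝ = -2.6 + 3·18 = 51.4; e = 47.4 − 51.4 = -4
t=22: Ŝ = -2.6 + 3·22 = 63.4; e = 65.4 − 63.4 = 2
t=23: Ŝ = -2.6 + 3·23 = 66.4; e = 63.4 − 66.4 = -3
t=24: Ŝ = -2.6 + 3·24 = 69.4; e = 73.4 − 69.4 = 4
SSE = 1 + 0 + 16 + 4 + 9 + 16 = 46

SSE = 46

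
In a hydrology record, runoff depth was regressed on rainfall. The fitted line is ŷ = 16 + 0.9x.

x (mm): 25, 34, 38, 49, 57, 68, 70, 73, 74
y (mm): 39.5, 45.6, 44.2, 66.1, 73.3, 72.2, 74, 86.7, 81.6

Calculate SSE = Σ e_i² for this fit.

SSE = 186

x=25: ŷ = 16 + 0.9·25 = 38.5; e = 39.5 − 38.5 = 1
x=34: ŷ = 16 + 0.9·34 = 46.6; e = 45.6 − 46.6 = -1
x=38: ŷ = 16 + 0.9·38 = 50.2; e = 44.2 − 50.2 = -6
x=49: ŷ = 16 + 0.9·49 = 60.1; e = 66.1 − 60.1 = 6
x=57: ŷ = 16 + 0.9·57 = 67.3; e = 73.3 − 67.3 = 6
x=68: ŷ = 16 + 0.9·68 = 77.2; e = 72.2 − 77.2 = -5
x=70: ŷ = 16 + 0.9·70 = 79; e = 74 − 79 = -5
x=73: ŷ = 16 + 0.9·73 = 81.7; e = 86.7 − 81.7 = 5
x=74: ŷ = 16 + 0.9·74 = 82.6; e = 81.6 − 82.6 = -1
SSE = 1 + 1 + 36 + 36 + 36 + 25 + 25 + 25 + 1 = 186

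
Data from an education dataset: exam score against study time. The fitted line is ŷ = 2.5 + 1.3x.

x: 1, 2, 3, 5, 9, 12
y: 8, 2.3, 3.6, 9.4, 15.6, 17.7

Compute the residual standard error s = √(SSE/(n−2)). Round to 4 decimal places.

s = 2.9833

x=1: ŷ = 2.5 + 1.3·1 = 3.8; r = 8 − 3.8 = 4.2
x=2: ŷ = 2.5 + 1.3·2 = 5.1; r = 2.3 − 5.1 = -2.8
x=3: ŷ = 2.5 + 1.3·3 = 6.4; r = 3.6 − 6.4 = -2.8
x=5: ŷ = 2.5 + 1.3·5 = 9; r = 9.4 − 9 = 0.4
x=9: ŷ = 2.5 + 1.3·9 = 14.2; r = 15.6 − 14.2 = 1.4
x=12: ŷ = 2.5 + 1.3·12 = 18.1; r = 17.7 − 18.1 = -0.4
SSE = 17.64 + 7.84 + 7.84 + 0.16 + 1.96 + 0.16 = 35.6
s = √(35.6/4) = √8.9 ≈ 2.9833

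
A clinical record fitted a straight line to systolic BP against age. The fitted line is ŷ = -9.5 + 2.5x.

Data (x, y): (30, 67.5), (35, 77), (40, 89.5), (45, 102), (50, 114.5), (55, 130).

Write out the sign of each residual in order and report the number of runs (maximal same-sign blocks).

x=30: ŷ = -9.5 + 2.5·30 = 65.5; r = 67.5 − 65.5 = 2
x=35: ŷ = -9.5 + 2.5·35 = 78; r = 77 − 78 = -1
x=40: ŷ = -9.5 + 2.5·40 = 90.5; r = 89.5 − 90.5 = -1
x=45: ŷ = -9.5 + 2.5·45 = 103; r = 102 − 103 = -1
x=50: ŷ = -9.5 + 2.5·50 = 115.5; r = 114.5 − 115.5 = -1
x=55: ŷ = -9.5 + 2.5·55 = 128; r = 130 − 128 = 2
Signs: + − − − − +
Runs: +×1, −×4, +×1 → 3

3 runs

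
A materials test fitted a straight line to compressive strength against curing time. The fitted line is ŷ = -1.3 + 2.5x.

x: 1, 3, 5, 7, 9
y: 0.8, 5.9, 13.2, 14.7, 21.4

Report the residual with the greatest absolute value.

r = 2

x=1: ŷ = -1.3 + 2.5·1 = 1.2; r = 0.8 − 1.2 = -0.4
x=3: ŷ = -1.3 + 2.5·3 = 6.2; r = 5.9 − 6.2 = -0.3
x=5: ŷ = -1.3 + 2.5·5 = 11.2; r = 13.2 − 11.2 = 2
x=7: ŷ = -1.3 + 2.5·7 = 16.2; r = 14.7 − 16.2 = -1.5
x=9: ŷ = -1.3 + 2.5·9 = 21.2; r = 21.4 − 21.2 = 0.2
Largest |r| is 2 at x = 5, residual 2.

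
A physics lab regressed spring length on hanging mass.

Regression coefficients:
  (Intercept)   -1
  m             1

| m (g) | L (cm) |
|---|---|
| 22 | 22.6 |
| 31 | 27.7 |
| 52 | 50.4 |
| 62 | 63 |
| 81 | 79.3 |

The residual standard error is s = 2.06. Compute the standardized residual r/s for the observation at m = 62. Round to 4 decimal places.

ŷ = -1 + 62 = 61
r = 63 − 61 = 2
r/s = 2 / 2.06 = 0.9709

0.9709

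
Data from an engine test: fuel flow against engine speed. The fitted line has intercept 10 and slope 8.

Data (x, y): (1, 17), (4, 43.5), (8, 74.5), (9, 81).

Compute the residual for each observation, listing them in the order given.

-1, 1.5, 0.5, -1

x=1: ŷ = 10 + 8·1 = 18; e = 17 − 18 = -1
x=4: ŷ = 10 + 8·4 = 42; e = 43.5 − 42 = 1.5
x=8: ŷ = 10 + 8·8 = 74; e = 74.5 − 74 = 0.5
x=9: ŷ = 10 + 8·9 = 82; e = 81 − 82 = -1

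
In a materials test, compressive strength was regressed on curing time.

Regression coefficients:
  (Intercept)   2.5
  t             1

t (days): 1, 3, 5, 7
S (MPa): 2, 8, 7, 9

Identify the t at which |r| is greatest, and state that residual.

t=1: Ŝ = 2.5 + 1 = 3.5; r = 2 − 3.5 = -1.5
t=3: Ŝ = 2.5 + 3 = 5.5; r = 8 − 5.5 = 2.5
t=5: Ŝ = 2.5 + 5 = 7.5; r = 7 − 7.5 = -0.5
t=7: Ŝ = 2.5 + 7 = 9.5; r = 9 − 9.5 = -0.5
Largest |r| is 2.5 at t = 3, residual 2.5.

t = 3, r = 2.5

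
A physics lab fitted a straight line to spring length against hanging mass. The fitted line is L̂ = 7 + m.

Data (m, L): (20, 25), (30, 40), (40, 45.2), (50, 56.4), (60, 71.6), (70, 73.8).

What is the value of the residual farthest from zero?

m=20: L̂ = 7 + 20 = 27; r = 25 − 27 = -2
m=30: L̂ = 7 + 30 = 37; r = 40 − 37 = 3
m=40: L̂ = 7 + 40 = 47; r = 45.2 − 47 = -1.8
m=50: L̂ = 7 + 50 = 57; r = 56.4 − 57 = -0.6
m=60: L̂ = 7 + 60 = 67; r = 71.6 − 67 = 4.6
m=70: L̂ = 7 + 70 = 77; r = 73.8 − 77 = -3.2
Largest |r| is 4.6 at m = 60, residual 4.6.

r = 4.6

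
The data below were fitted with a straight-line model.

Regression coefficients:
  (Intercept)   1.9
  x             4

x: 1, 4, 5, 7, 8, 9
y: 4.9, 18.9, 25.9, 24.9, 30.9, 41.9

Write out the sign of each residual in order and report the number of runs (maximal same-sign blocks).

4 runs

x=1: ŷ = 1.9 + 4·1 = 5.9; r = 4.9 − 5.9 = -1
x=4: ŷ = 1.9 + 4·4 = 17.9; r = 18.9 − 17.9 = 1
x=5: ŷ = 1.9 + 4·5 = 21.9; r = 25.9 − 21.9 = 4
x=7: ŷ = 1.9 + 4·7 = 29.9; r = 24.9 − 29.9 = -5
x=8: ŷ = 1.9 + 4·8 = 33.9; r = 30.9 − 33.9 = -3
x=9: ŷ = 1.9 + 4·9 = 37.9; r = 41.9 − 37.9 = 4
Signs: − + + − − +
Runs: −×1, +×2, −×2, +×1 → 4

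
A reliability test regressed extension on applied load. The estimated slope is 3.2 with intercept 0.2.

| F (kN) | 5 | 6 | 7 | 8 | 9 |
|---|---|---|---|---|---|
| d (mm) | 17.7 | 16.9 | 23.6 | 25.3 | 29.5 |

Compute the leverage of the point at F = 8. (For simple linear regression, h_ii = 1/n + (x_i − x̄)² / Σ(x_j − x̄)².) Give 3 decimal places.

h = 0.300

F̄ = (5 + 6 + 7 + 8 + 9)/5 = 7
Σ(F − F̄)² = 4 + 1 + 0 + 1 + 4 = 10
h = 1/5 + (1)²/10 = 0.2 + 0.1 = 0.300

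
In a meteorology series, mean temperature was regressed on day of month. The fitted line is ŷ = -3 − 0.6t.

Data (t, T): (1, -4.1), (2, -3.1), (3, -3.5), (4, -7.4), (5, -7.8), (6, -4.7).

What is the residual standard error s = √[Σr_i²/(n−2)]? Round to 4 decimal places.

s = 1.8708

t=1: ŷ = -3 − 0.6·1 = -3.6; r = -4.1 − (-3.6) = -0.5
t=2: ŷ = -3 − 0.6·2 = -4.2; r = -3.1 − (-4.2) = 1.1
t=3: ŷ = -3 − 0.6·3 = -4.8; r = -3.5 − (-4.8) = 1.3
t=4: ŷ = -3 − 0.6·4 = -5.4; r = -7.4 − (-5.4) = -2
t=5: ŷ = -3 − 0.6·5 = -6; r = -7.8 − (-6) = -1.8
t=6: ŷ = -3 − 0.6·6 = -6.6; r = -4.7 − (-6.6) = 1.9
SSE = 0.25 + 1.21 + 1.69 + 4 + 3.24 + 3.61 = 14
s = √(14/4) = √3.5 ≈ 1.8708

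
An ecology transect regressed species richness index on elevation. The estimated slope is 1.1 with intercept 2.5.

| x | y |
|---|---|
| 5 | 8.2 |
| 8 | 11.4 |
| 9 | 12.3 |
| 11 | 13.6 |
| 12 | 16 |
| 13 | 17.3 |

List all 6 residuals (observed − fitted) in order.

x=5: ŷ = 2.5 + 1.1·5 = 8; e = 8.2 − 8 = 0.2
x=8: ŷ = 2.5 + 1.1·8 = 11.3; e = 11.4 − 11.3 = 0.1
x=9: ŷ = 2.5 + 1.1·9 = 12.4; e = 12.3 − 12.4 = -0.1
x=11: ŷ = 2.5 + 1.1·11 = 14.6; e = 13.6 − 14.6 = -1
x=12: ŷ = 2.5 + 1.1·12 = 15.7; e = 16 − 15.7 = 0.3
x=13: ŷ = 2.5 + 1.1·13 = 16.8; e = 17.3 − 16.8 = 0.5

0.2, 0.1, -0.1, -1, 0.3, 0.5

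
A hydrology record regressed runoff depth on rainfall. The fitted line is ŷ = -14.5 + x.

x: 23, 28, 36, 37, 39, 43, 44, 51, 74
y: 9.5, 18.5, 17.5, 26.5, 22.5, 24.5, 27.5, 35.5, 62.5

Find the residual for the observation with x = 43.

e = -4

ŷ = -14.5 + 43 = 28.5
e = 24.5 − 28.5 = -4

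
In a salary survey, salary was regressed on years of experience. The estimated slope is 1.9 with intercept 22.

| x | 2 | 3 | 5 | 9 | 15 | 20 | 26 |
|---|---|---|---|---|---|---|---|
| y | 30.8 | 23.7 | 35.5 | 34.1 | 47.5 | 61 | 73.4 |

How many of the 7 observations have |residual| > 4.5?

x=2: ŷ = 22 + 1.9·2 = 25.8; r = 30.8 − 25.8 = 5
x=3: ŷ = 22 + 1.9·3 = 27.7; r = 23.7 − 27.7 = -4
x=5: ŷ = 22 + 1.9·5 = 31.5; r = 35.5 − 31.5 = 4
x=9: ŷ = 22 + 1.9·9 = 39.1; r = 34.1 − 39.1 = -5
x=15: ŷ = 22 + 1.9·15 = 50.5; r = 47.5 − 50.5 = -3
x=20: ŷ = 22 + 1.9·20 = 60; r = 61 − 60 = 1
x=26: ŷ = 22 + 1.9·26 = 71.4; r = 73.4 − 71.4 = 2
|r| > 4.5: x=2 (|r|=5), x=9 (|r|=5) → 2

2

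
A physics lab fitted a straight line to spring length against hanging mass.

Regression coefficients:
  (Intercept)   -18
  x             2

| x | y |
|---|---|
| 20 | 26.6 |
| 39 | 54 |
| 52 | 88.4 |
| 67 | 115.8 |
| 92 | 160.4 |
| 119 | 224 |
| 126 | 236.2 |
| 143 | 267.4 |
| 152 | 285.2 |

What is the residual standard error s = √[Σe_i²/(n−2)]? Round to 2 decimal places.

x=20: ŷ = -18 + 2·20 = 22; e = 26.6 − 22 = 4.6
x=39: ŷ = -18 + 2·39 = 60; e = 54 − 60 = -6
x=52: ŷ = -18 + 2·52 = 86; e = 88.4 − 86 = 2.4
x=67: ŷ = -18 + 2·67 = 116; e = 115.8 − 116 = -0.2
x=92: ŷ = -18 + 2·92 = 166; e = 160.4 − 166 = -5.6
x=119: ŷ = -18 + 2·119 = 220; e = 224 − 220 = 4
x=126: ŷ = -18 + 2·126 = 234; e = 236.2 − 234 = 2.2
x=143: ŷ = -18 + 2·143 = 268; e = 267.4 − 268 = -0.6
x=152: ŷ = -18 + 2·152 = 286; e = 285.2 − 286 = -0.8
SSE = 21.16 + 36 + 5.76 + 0.04 + 31.36 + 16 + 4.84 + 0.36 + 0.64 = 116.16
s = √(116.16/7) = √16.5943 ≈ 4.07

s = 4.07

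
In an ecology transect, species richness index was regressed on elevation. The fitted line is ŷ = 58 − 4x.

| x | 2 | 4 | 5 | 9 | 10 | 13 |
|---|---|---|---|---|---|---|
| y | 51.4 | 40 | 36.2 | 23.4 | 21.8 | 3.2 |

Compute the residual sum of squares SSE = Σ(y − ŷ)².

x=2: ŷ = 58 − 4·2 = 50; e = 51.4 − 50 = 1.4
x=4: ŷ = 58 − 4·4 = 42; e = 40 − 42 = -2
x=5: ŷ = 58 − 4·5 = 38; e = 36.2 − 38 = -1.8
x=9: ŷ = 58 − 4·9 = 22; e = 23.4 − 22 = 1.4
x=10: ŷ = 58 − 4·10 = 18; e = 21.8 − 18 = 3.8
x=13: ŷ = 58 − 4·13 = 6; e = 3.2 − 6 = -2.8
SSE = 1.96 + 4 + 3.24 + 1.96 + 14.44 + 7.84 = 33.44

SSE = 33.44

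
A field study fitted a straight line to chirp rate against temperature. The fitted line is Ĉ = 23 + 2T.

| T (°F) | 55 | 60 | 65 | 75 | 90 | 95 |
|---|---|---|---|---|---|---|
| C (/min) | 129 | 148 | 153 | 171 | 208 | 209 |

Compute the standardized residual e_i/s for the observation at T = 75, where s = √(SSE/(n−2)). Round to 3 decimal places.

T=55: Ĉ = 23 + 2·55 = 133; e = 129 − 133 = -4
T=60: Ĉ = 23 + 2·60 = 143; e = 148 − 143 = 5
T=65: Ĉ = 23 + 2·65 = 153; e = 153 − 153 = 0
T=75: Ĉ = 23 + 2·75 = 173; e = 171 − 173 = -2
T=90: Ĉ = 23 + 2·90 = 203; e = 208 − 203 = 5
T=95: Ĉ = 23 + 2·95 = 213; e = 209 − 213 = -4
SSE = 16 + 25 + 0 + 4 + 25 + 16 = 86
s = √(86/4) = 4.63681
e/s = -2 / 4.63681 = -0.431

-0.431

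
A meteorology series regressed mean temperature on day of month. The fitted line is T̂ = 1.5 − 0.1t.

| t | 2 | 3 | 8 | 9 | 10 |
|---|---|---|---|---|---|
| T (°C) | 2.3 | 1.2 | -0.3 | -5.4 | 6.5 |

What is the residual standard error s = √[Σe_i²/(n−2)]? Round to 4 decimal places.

s = 4.9666

t=2: T̂ = 1.5 − 0.1·2 = 1.3; e = 2.3 − 1.3 = 1
t=3: T̂ = 1.5 − 0.1·3 = 1.2; e = 1.2 − 1.2 = 0
t=8: T̂ = 1.5 − 0.1·8 = 0.7; e = -0.3 − 0.7 = -1
t=9: T̂ = 1.5 − 0.1·9 = 0.6; e = -5.4 − 0.6 = -6
t=10: T̂ = 1.5 − 0.1·10 = 0.5; e = 6.5 − 0.5 = 6
SSE = 1 + 0 + 1 + 36 + 36 = 74
s = √(74/3) = √24.6667 ≈ 4.9666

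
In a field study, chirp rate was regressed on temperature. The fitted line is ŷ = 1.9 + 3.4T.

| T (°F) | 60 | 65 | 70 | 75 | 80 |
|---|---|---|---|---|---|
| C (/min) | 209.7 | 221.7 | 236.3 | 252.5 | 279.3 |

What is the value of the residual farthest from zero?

T=60: ŷ = 1.9 + 3.4·60 = 205.9; e = 209.7 − 205.9 = 3.8
T=65: ŷ = 1.9 + 3.4·65 = 222.9; e = 221.7 − 222.9 = -1.2
T=70: ŷ = 1.9 + 3.4·70 = 239.9; e = 236.3 − 239.9 = -3.6
T=75: ŷ = 1.9 + 3.4·75 = 256.9; e = 252.5 − 256.9 = -4.4
T=80: ŷ = 1.9 + 3.4·80 = 273.9; e = 279.3 − 273.9 = 5.4
Largest |e| is 5.4 at T = 80, residual 5.4.

e = 5.4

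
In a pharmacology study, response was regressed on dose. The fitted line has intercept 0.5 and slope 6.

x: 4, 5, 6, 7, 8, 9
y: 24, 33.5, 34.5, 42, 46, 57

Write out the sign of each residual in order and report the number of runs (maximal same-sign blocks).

4 runs

x=4: ŷ = 0.5 + 6·4 = 24.5; e = 24 − 24.5 = -0.5
x=5: ŷ = 0.5 + 6·5 = 30.5; e = 33.5 − 30.5 = 3
x=6: ŷ = 0.5 + 6·6 = 36.5; e = 34.5 − 36.5 = -2
x=7: ŷ = 0.5 + 6·7 = 42.5; e = 42 − 42.5 = -0.5
x=8: ŷ = 0.5 + 6·8 = 48.5; e = 46 − 48.5 = -2.5
x=9: ŷ = 0.5 + 6·9 = 54.5; e = 57 − 54.5 = 2.5
Signs: − + − − − +
Runs: −×1, +×1, −×3, +×1 → 4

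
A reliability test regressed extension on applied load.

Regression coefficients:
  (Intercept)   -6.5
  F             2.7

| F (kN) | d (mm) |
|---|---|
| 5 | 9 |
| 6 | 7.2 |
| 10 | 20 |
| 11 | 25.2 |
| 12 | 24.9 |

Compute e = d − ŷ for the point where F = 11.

ŷ = -6.5 + 2.7·11 = 23.2
e = 25.2 − 23.2 = 2

e = 2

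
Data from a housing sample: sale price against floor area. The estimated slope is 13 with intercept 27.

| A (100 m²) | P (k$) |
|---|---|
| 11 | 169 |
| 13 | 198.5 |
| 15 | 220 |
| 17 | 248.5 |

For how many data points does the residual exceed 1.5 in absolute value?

2

A=11: ŷ = 27 + 13·11 = 170; r = 169 − 170 = -1
A=13: ŷ = 27 + 13·13 = 196; r = 198.5 − 196 = 2.5
A=15: ŷ = 27 + 13·15 = 222; r = 220 − 222 = -2
A=17: ŷ = 27 + 13·17 = 248; r = 248.5 − 248 = 0.5
|r| > 1.5: A=13 (|r|=2.5), A=15 (|r|=2) → 2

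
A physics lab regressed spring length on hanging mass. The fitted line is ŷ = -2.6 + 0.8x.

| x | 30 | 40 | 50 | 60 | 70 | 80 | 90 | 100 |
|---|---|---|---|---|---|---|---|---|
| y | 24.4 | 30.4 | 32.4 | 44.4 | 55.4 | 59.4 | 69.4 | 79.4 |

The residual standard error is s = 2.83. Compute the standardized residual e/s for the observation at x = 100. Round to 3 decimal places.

0.707

ŷ = -2.6 + 0.8·100 = 77.4
e = 79.4 − 77.4 = 2
e/s = 2 / 2.83 = 0.707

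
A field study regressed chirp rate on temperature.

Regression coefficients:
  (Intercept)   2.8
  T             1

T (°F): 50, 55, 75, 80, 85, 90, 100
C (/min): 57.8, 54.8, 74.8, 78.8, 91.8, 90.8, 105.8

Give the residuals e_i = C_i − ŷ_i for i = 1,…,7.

T=50: ŷ = 2.8 + 50 = 52.8; e = 57.8 − 52.8 = 5
T=55: ŷ = 2.8 + 55 = 57.8; e = 54.8 − 57.8 = -3
T=75: ŷ = 2.8 + 75 = 77.8; e = 74.8 − 77.8 = -3
T=80: ŷ = 2.8 + 80 = 82.8; e = 78.8 − 82.8 = -4
T=85: ŷ = 2.8 + 85 = 87.8; e = 91.8 − 87.8 = 4
T=90: ŷ = 2.8 + 90 = 92.8; e = 90.8 − 92.8 = -2
T=100: ŷ = 2.8 + 100 = 102.8; e = 105.8 − 102.8 = 3

5, -3, -3, -4, 4, -2, 3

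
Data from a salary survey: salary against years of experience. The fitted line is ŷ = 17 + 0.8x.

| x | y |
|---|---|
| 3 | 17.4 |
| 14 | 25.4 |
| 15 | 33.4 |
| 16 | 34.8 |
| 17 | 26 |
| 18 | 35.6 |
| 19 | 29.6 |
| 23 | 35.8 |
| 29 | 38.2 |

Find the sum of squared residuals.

x=3: ŷ = 17 + 0.8·3 = 19.4; e = 17.4 − 19.4 = -2
x=14: ŷ = 17 + 0.8·14 = 28.2; e = 25.4 − 28.2 = -2.8
x=15: ŷ = 17 + 0.8·15 = 29; e = 33.4 − 29 = 4.4
x=16: ŷ = 17 + 0.8·16 = 29.8; e = 34.8 − 29.8 = 5
x=17: ŷ = 17 + 0.8·17 = 30.6; e = 26 − 30.6 = -4.6
x=18: ŷ = 17 + 0.8·18 = 31.4; e = 35.6 − 31.4 = 4.2
x=19: ŷ = 17 + 0.8·19 = 32.2; e = 29.6 − 32.2 = -2.6
x=23: ŷ = 17 + 0.8·23 = 35.4; e = 35.8 − 35.4 = 0.4
x=29: ŷ = 17 + 0.8·29 = 40.2; e = 38.2 − 40.2 = -2
SSE = 4 + 7.84 + 19.36 + 25 + 21.16 + 17.64 + 6.76 + 0.16 + 4 = 105.92

SSE = 105.92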